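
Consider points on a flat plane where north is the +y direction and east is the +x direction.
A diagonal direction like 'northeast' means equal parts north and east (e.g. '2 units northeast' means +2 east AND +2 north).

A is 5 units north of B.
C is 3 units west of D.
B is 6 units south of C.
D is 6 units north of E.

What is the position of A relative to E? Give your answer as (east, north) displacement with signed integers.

Answer: A is at (east=-3, north=5) relative to E.

Derivation:
Place E at the origin (east=0, north=0).
  D is 6 units north of E: delta (east=+0, north=+6); D at (east=0, north=6).
  C is 3 units west of D: delta (east=-3, north=+0); C at (east=-3, north=6).
  B is 6 units south of C: delta (east=+0, north=-6); B at (east=-3, north=0).
  A is 5 units north of B: delta (east=+0, north=+5); A at (east=-3, north=5).
Therefore A relative to E: (east=-3, north=5).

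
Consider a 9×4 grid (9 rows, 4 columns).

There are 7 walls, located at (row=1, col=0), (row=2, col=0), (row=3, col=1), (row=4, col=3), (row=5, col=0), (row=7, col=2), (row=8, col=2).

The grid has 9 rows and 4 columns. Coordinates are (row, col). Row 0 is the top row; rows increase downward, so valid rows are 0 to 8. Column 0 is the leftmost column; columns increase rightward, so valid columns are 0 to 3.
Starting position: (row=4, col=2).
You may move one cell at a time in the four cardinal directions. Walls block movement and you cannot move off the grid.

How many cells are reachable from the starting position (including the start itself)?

Answer: Reachable cells: 29

Derivation:
BFS flood-fill from (row=4, col=2):
  Distance 0: (row=4, col=2)
  Distance 1: (row=3, col=2), (row=4, col=1), (row=5, col=2)
  Distance 2: (row=2, col=2), (row=3, col=3), (row=4, col=0), (row=5, col=1), (row=5, col=3), (row=6, col=2)
  Distance 3: (row=1, col=2), (row=2, col=1), (row=2, col=3), (row=3, col=0), (row=6, col=1), (row=6, col=3)
  Distance 4: (row=0, col=2), (row=1, col=1), (row=1, col=3), (row=6, col=0), (row=7, col=1), (row=7, col=3)
  Distance 5: (row=0, col=1), (row=0, col=3), (row=7, col=0), (row=8, col=1), (row=8, col=3)
  Distance 6: (row=0, col=0), (row=8, col=0)
Total reachable: 29 (grid has 29 open cells total)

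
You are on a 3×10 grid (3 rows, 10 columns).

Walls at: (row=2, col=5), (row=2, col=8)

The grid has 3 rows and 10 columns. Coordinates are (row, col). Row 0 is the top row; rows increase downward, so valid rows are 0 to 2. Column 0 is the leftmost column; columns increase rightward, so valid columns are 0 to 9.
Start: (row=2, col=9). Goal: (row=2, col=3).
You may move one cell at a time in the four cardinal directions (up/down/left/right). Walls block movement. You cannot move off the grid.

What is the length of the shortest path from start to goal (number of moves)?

BFS from (row=2, col=9) until reaching (row=2, col=3):
  Distance 0: (row=2, col=9)
  Distance 1: (row=1, col=9)
  Distance 2: (row=0, col=9), (row=1, col=8)
  Distance 3: (row=0, col=8), (row=1, col=7)
  Distance 4: (row=0, col=7), (row=1, col=6), (row=2, col=7)
  Distance 5: (row=0, col=6), (row=1, col=5), (row=2, col=6)
  Distance 6: (row=0, col=5), (row=1, col=4)
  Distance 7: (row=0, col=4), (row=1, col=3), (row=2, col=4)
  Distance 8: (row=0, col=3), (row=1, col=2), (row=2, col=3)  <- goal reached here
One shortest path (8 moves): (row=2, col=9) -> (row=1, col=9) -> (row=1, col=8) -> (row=1, col=7) -> (row=1, col=6) -> (row=1, col=5) -> (row=1, col=4) -> (row=1, col=3) -> (row=2, col=3)

Answer: Shortest path length: 8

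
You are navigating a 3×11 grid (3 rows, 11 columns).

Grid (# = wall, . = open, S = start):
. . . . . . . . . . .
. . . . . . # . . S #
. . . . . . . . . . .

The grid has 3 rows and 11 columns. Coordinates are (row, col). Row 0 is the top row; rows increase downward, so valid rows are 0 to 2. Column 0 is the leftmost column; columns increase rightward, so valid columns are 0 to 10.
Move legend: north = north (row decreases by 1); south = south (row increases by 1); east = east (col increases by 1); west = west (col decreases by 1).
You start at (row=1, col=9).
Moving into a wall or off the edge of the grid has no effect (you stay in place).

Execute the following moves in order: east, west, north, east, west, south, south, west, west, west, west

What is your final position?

Start: (row=1, col=9)
  east (east): blocked, stay at (row=1, col=9)
  west (west): (row=1, col=9) -> (row=1, col=8)
  north (north): (row=1, col=8) -> (row=0, col=8)
  east (east): (row=0, col=8) -> (row=0, col=9)
  west (west): (row=0, col=9) -> (row=0, col=8)
  south (south): (row=0, col=8) -> (row=1, col=8)
  south (south): (row=1, col=8) -> (row=2, col=8)
  west (west): (row=2, col=8) -> (row=2, col=7)
  west (west): (row=2, col=7) -> (row=2, col=6)
  west (west): (row=2, col=6) -> (row=2, col=5)
  west (west): (row=2, col=5) -> (row=2, col=4)
Final: (row=2, col=4)

Answer: Final position: (row=2, col=4)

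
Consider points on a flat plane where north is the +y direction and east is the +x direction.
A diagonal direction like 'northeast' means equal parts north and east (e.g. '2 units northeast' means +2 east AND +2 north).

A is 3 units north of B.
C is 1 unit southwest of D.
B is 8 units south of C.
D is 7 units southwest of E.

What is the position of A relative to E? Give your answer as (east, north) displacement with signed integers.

Place E at the origin (east=0, north=0).
  D is 7 units southwest of E: delta (east=-7, north=-7); D at (east=-7, north=-7).
  C is 1 unit southwest of D: delta (east=-1, north=-1); C at (east=-8, north=-8).
  B is 8 units south of C: delta (east=+0, north=-8); B at (east=-8, north=-16).
  A is 3 units north of B: delta (east=+0, north=+3); A at (east=-8, north=-13).
Therefore A relative to E: (east=-8, north=-13).

Answer: A is at (east=-8, north=-13) relative to E.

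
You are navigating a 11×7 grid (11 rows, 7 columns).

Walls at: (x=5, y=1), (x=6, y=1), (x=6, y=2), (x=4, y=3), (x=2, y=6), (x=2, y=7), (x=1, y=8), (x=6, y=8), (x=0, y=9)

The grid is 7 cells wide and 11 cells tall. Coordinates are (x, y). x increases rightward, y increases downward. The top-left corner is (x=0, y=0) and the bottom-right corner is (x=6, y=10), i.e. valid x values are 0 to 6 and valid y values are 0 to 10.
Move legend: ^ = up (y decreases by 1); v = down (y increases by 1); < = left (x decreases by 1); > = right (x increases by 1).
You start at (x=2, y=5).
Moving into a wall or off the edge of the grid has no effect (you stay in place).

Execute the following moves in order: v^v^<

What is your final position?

Answer: Final position: (x=1, y=4)

Derivation:
Start: (x=2, y=5)
  v (down): blocked, stay at (x=2, y=5)
  ^ (up): (x=2, y=5) -> (x=2, y=4)
  v (down): (x=2, y=4) -> (x=2, y=5)
  ^ (up): (x=2, y=5) -> (x=2, y=4)
  < (left): (x=2, y=4) -> (x=1, y=4)
Final: (x=1, y=4)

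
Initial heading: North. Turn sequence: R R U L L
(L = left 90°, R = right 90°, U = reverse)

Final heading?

Start: North
  R (right (90° clockwise)) -> East
  R (right (90° clockwise)) -> South
  U (U-turn (180°)) -> North
  L (left (90° counter-clockwise)) -> West
  L (left (90° counter-clockwise)) -> South
Final: South

Answer: Final heading: South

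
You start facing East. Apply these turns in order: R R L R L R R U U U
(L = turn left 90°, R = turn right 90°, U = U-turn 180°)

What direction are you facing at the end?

Answer: Final heading: South

Derivation:
Start: East
  R (right (90° clockwise)) -> South
  R (right (90° clockwise)) -> West
  L (left (90° counter-clockwise)) -> South
  R (right (90° clockwise)) -> West
  L (left (90° counter-clockwise)) -> South
  R (right (90° clockwise)) -> West
  R (right (90° clockwise)) -> North
  U (U-turn (180°)) -> South
  U (U-turn (180°)) -> North
  U (U-turn (180°)) -> South
Final: South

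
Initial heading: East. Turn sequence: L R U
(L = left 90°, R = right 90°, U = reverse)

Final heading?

Start: East
  L (left (90° counter-clockwise)) -> North
  R (right (90° clockwise)) -> East
  U (U-turn (180°)) -> West
Final: West

Answer: Final heading: West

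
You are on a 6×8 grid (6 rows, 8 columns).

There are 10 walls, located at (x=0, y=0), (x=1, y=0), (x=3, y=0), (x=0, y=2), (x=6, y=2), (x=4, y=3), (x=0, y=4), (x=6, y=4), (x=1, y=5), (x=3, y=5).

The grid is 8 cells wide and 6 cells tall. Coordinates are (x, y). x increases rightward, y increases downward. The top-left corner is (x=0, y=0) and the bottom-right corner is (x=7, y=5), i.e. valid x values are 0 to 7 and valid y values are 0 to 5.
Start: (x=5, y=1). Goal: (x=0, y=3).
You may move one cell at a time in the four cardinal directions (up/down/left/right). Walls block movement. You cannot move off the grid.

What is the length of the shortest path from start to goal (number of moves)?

Answer: Shortest path length: 7

Derivation:
BFS from (x=5, y=1) until reaching (x=0, y=3):
  Distance 0: (x=5, y=1)
  Distance 1: (x=5, y=0), (x=4, y=1), (x=6, y=1), (x=5, y=2)
  Distance 2: (x=4, y=0), (x=6, y=0), (x=3, y=1), (x=7, y=1), (x=4, y=2), (x=5, y=3)
  Distance 3: (x=7, y=0), (x=2, y=1), (x=3, y=2), (x=7, y=2), (x=6, y=3), (x=5, y=4)
  Distance 4: (x=2, y=0), (x=1, y=1), (x=2, y=2), (x=3, y=3), (x=7, y=3), (x=4, y=4), (x=5, y=5)
  Distance 5: (x=0, y=1), (x=1, y=2), (x=2, y=3), (x=3, y=4), (x=7, y=4), (x=4, y=5), (x=6, y=5)
  Distance 6: (x=1, y=3), (x=2, y=4), (x=7, y=5)
  Distance 7: (x=0, y=3), (x=1, y=4), (x=2, y=5)  <- goal reached here
One shortest path (7 moves): (x=5, y=1) -> (x=4, y=1) -> (x=3, y=1) -> (x=2, y=1) -> (x=1, y=1) -> (x=1, y=2) -> (x=1, y=3) -> (x=0, y=3)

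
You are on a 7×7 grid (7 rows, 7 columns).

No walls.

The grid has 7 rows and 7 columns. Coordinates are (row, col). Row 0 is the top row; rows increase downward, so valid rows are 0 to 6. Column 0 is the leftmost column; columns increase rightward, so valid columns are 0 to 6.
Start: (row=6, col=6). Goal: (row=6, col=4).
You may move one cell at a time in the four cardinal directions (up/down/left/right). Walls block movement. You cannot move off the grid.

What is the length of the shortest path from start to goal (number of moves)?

Answer: Shortest path length: 2

Derivation:
BFS from (row=6, col=6) until reaching (row=6, col=4):
  Distance 0: (row=6, col=6)
  Distance 1: (row=5, col=6), (row=6, col=5)
  Distance 2: (row=4, col=6), (row=5, col=5), (row=6, col=4)  <- goal reached here
One shortest path (2 moves): (row=6, col=6) -> (row=6, col=5) -> (row=6, col=4)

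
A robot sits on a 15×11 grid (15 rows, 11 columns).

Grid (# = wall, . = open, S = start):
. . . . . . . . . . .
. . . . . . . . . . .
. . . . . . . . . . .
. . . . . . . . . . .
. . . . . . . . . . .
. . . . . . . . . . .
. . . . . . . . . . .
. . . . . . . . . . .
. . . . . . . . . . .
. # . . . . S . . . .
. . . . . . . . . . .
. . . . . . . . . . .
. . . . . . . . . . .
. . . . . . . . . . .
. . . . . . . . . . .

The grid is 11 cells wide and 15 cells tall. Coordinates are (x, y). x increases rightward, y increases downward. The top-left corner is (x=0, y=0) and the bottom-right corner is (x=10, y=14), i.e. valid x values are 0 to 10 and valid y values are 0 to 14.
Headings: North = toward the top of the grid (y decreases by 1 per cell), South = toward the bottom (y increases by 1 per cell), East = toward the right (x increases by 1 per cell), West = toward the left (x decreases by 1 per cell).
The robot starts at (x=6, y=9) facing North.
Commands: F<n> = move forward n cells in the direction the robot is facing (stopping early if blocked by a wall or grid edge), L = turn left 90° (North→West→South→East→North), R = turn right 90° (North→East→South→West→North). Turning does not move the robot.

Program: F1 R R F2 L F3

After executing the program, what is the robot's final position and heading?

Start: (x=6, y=9), facing North
  F1: move forward 1, now at (x=6, y=8)
  R: turn right, now facing East
  R: turn right, now facing South
  F2: move forward 2, now at (x=6, y=10)
  L: turn left, now facing East
  F3: move forward 3, now at (x=9, y=10)
Final: (x=9, y=10), facing East

Answer: Final position: (x=9, y=10), facing East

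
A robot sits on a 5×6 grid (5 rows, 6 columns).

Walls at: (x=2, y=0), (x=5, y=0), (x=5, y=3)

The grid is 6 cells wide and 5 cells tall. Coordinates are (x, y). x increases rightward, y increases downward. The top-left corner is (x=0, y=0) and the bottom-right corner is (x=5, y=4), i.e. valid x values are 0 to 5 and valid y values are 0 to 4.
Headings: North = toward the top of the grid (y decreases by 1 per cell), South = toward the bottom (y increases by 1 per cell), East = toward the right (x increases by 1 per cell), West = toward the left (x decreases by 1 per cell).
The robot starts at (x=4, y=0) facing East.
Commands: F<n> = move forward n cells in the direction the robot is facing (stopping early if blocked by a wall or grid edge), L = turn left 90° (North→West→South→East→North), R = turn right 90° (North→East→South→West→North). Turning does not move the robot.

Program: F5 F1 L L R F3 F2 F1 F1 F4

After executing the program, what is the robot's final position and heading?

Answer: Final position: (x=4, y=0), facing North

Derivation:
Start: (x=4, y=0), facing East
  F5: move forward 0/5 (blocked), now at (x=4, y=0)
  F1: move forward 0/1 (blocked), now at (x=4, y=0)
  L: turn left, now facing North
  L: turn left, now facing West
  R: turn right, now facing North
  F3: move forward 0/3 (blocked), now at (x=4, y=0)
  F2: move forward 0/2 (blocked), now at (x=4, y=0)
  F1: move forward 0/1 (blocked), now at (x=4, y=0)
  F1: move forward 0/1 (blocked), now at (x=4, y=0)
  F4: move forward 0/4 (blocked), now at (x=4, y=0)
Final: (x=4, y=0), facing North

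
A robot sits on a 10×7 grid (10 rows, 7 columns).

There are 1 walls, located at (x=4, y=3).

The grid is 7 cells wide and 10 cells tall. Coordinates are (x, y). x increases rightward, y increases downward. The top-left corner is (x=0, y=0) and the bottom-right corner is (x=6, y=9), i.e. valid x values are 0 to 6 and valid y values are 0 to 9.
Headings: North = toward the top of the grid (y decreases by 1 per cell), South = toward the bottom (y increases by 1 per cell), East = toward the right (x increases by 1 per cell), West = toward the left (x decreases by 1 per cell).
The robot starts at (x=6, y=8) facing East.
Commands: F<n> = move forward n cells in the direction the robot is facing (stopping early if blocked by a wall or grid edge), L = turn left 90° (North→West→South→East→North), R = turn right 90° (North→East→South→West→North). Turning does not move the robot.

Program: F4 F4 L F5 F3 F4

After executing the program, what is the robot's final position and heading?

Start: (x=6, y=8), facing East
  F4: move forward 0/4 (blocked), now at (x=6, y=8)
  F4: move forward 0/4 (blocked), now at (x=6, y=8)
  L: turn left, now facing North
  F5: move forward 5, now at (x=6, y=3)
  F3: move forward 3, now at (x=6, y=0)
  F4: move forward 0/4 (blocked), now at (x=6, y=0)
Final: (x=6, y=0), facing North

Answer: Final position: (x=6, y=0), facing North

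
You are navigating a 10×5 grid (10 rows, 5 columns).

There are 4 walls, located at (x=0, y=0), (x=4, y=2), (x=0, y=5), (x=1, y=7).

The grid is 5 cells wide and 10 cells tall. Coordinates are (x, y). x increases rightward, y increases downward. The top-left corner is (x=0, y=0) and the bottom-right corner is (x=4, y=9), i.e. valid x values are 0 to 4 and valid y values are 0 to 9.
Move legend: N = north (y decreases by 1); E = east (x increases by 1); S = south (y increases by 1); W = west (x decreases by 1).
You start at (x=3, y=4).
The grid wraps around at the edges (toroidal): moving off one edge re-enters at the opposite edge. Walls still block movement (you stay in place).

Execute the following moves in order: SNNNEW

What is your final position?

Answer: Final position: (x=2, y=2)

Derivation:
Start: (x=3, y=4)
  S (south): (x=3, y=4) -> (x=3, y=5)
  N (north): (x=3, y=5) -> (x=3, y=4)
  N (north): (x=3, y=4) -> (x=3, y=3)
  N (north): (x=3, y=3) -> (x=3, y=2)
  E (east): blocked, stay at (x=3, y=2)
  W (west): (x=3, y=2) -> (x=2, y=2)
Final: (x=2, y=2)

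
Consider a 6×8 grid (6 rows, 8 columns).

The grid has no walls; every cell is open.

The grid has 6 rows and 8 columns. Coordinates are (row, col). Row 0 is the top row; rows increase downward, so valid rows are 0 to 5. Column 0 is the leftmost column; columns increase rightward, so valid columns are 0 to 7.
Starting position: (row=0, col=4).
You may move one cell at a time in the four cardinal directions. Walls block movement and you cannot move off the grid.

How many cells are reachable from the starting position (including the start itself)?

Answer: Reachable cells: 48

Derivation:
BFS flood-fill from (row=0, col=4):
  Distance 0: (row=0, col=4)
  Distance 1: (row=0, col=3), (row=0, col=5), (row=1, col=4)
  Distance 2: (row=0, col=2), (row=0, col=6), (row=1, col=3), (row=1, col=5), (row=2, col=4)
  Distance 3: (row=0, col=1), (row=0, col=7), (row=1, col=2), (row=1, col=6), (row=2, col=3), (row=2, col=5), (row=3, col=4)
  Distance 4: (row=0, col=0), (row=1, col=1), (row=1, col=7), (row=2, col=2), (row=2, col=6), (row=3, col=3), (row=3, col=5), (row=4, col=4)
  Distance 5: (row=1, col=0), (row=2, col=1), (row=2, col=7), (row=3, col=2), (row=3, col=6), (row=4, col=3), (row=4, col=5), (row=5, col=4)
  Distance 6: (row=2, col=0), (row=3, col=1), (row=3, col=7), (row=4, col=2), (row=4, col=6), (row=5, col=3), (row=5, col=5)
  Distance 7: (row=3, col=0), (row=4, col=1), (row=4, col=7), (row=5, col=2), (row=5, col=6)
  Distance 8: (row=4, col=0), (row=5, col=1), (row=5, col=7)
  Distance 9: (row=5, col=0)
Total reachable: 48 (grid has 48 open cells total)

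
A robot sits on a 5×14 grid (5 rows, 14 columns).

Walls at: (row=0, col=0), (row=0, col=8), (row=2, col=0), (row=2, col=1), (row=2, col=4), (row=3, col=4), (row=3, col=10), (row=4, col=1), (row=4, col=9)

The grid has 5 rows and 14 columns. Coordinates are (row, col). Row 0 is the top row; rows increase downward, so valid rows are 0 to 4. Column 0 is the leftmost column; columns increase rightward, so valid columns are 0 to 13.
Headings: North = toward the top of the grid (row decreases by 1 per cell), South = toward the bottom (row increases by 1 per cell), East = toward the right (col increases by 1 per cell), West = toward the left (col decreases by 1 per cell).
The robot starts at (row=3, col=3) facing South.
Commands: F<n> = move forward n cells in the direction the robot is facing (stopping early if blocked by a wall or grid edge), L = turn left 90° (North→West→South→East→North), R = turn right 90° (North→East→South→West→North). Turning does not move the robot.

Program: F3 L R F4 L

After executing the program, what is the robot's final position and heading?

Start: (row=3, col=3), facing South
  F3: move forward 1/3 (blocked), now at (row=4, col=3)
  L: turn left, now facing East
  R: turn right, now facing South
  F4: move forward 0/4 (blocked), now at (row=4, col=3)
  L: turn left, now facing East
Final: (row=4, col=3), facing East

Answer: Final position: (row=4, col=3), facing East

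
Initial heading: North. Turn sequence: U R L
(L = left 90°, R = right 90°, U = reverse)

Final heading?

Start: North
  U (U-turn (180°)) -> South
  R (right (90° clockwise)) -> West
  L (left (90° counter-clockwise)) -> South
Final: South

Answer: Final heading: South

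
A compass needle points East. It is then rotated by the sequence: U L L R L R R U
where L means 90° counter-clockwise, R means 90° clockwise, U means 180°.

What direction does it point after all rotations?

Start: East
  U (U-turn (180°)) -> West
  L (left (90° counter-clockwise)) -> South
  L (left (90° counter-clockwise)) -> East
  R (right (90° clockwise)) -> South
  L (left (90° counter-clockwise)) -> East
  R (right (90° clockwise)) -> South
  R (right (90° clockwise)) -> West
  U (U-turn (180°)) -> East
Final: East

Answer: Final heading: East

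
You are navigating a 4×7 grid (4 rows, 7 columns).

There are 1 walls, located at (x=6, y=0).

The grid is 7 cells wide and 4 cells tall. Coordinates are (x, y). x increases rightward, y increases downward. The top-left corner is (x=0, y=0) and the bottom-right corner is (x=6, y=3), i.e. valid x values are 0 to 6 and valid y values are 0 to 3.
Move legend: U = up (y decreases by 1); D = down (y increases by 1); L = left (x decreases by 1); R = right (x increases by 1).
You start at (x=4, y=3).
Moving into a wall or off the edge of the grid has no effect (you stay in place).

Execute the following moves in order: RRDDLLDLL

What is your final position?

Start: (x=4, y=3)
  R (right): (x=4, y=3) -> (x=5, y=3)
  R (right): (x=5, y=3) -> (x=6, y=3)
  D (down): blocked, stay at (x=6, y=3)
  D (down): blocked, stay at (x=6, y=3)
  L (left): (x=6, y=3) -> (x=5, y=3)
  L (left): (x=5, y=3) -> (x=4, y=3)
  D (down): blocked, stay at (x=4, y=3)
  L (left): (x=4, y=3) -> (x=3, y=3)
  L (left): (x=3, y=3) -> (x=2, y=3)
Final: (x=2, y=3)

Answer: Final position: (x=2, y=3)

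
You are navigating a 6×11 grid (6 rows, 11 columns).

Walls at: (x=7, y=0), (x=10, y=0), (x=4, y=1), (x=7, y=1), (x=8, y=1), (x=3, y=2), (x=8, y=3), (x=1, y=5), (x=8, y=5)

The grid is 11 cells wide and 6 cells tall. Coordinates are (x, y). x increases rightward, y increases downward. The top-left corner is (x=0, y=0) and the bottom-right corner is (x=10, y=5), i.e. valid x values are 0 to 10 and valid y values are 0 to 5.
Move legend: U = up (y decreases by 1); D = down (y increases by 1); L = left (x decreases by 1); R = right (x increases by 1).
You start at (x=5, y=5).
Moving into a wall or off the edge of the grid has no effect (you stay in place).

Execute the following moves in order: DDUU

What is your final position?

Answer: Final position: (x=5, y=3)

Derivation:
Start: (x=5, y=5)
  D (down): blocked, stay at (x=5, y=5)
  D (down): blocked, stay at (x=5, y=5)
  U (up): (x=5, y=5) -> (x=5, y=4)
  U (up): (x=5, y=4) -> (x=5, y=3)
Final: (x=5, y=3)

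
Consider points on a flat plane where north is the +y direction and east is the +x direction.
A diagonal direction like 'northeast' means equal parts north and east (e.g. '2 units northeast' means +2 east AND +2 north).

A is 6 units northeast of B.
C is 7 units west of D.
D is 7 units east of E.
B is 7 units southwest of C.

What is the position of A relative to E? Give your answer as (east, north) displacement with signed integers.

Answer: A is at (east=-1, north=-1) relative to E.

Derivation:
Place E at the origin (east=0, north=0).
  D is 7 units east of E: delta (east=+7, north=+0); D at (east=7, north=0).
  C is 7 units west of D: delta (east=-7, north=+0); C at (east=0, north=0).
  B is 7 units southwest of C: delta (east=-7, north=-7); B at (east=-7, north=-7).
  A is 6 units northeast of B: delta (east=+6, north=+6); A at (east=-1, north=-1).
Therefore A relative to E: (east=-1, north=-1).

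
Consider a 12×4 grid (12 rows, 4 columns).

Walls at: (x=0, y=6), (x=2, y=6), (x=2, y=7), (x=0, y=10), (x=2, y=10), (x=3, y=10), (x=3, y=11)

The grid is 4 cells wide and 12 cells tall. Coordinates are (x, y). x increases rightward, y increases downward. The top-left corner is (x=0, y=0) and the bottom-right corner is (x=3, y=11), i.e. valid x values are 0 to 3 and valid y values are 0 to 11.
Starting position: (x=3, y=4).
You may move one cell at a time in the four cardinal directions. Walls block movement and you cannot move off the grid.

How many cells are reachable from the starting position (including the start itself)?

BFS flood-fill from (x=3, y=4):
  Distance 0: (x=3, y=4)
  Distance 1: (x=3, y=3), (x=2, y=4), (x=3, y=5)
  Distance 2: (x=3, y=2), (x=2, y=3), (x=1, y=4), (x=2, y=5), (x=3, y=6)
  Distance 3: (x=3, y=1), (x=2, y=2), (x=1, y=3), (x=0, y=4), (x=1, y=5), (x=3, y=7)
  Distance 4: (x=3, y=0), (x=2, y=1), (x=1, y=2), (x=0, y=3), (x=0, y=5), (x=1, y=6), (x=3, y=8)
  Distance 5: (x=2, y=0), (x=1, y=1), (x=0, y=2), (x=1, y=7), (x=2, y=8), (x=3, y=9)
  Distance 6: (x=1, y=0), (x=0, y=1), (x=0, y=7), (x=1, y=8), (x=2, y=9)
  Distance 7: (x=0, y=0), (x=0, y=8), (x=1, y=9)
  Distance 8: (x=0, y=9), (x=1, y=10)
  Distance 9: (x=1, y=11)
  Distance 10: (x=0, y=11), (x=2, y=11)
Total reachable: 41 (grid has 41 open cells total)

Answer: Reachable cells: 41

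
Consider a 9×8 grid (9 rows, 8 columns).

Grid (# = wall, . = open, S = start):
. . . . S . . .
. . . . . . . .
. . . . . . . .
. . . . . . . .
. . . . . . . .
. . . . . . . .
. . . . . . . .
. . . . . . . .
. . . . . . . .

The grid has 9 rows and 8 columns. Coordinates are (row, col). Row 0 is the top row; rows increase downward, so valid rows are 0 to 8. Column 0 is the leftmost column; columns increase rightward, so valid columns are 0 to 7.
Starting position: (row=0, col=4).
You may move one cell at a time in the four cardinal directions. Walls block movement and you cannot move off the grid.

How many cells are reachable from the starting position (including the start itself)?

Answer: Reachable cells: 72

Derivation:
BFS flood-fill from (row=0, col=4):
  Distance 0: (row=0, col=4)
  Distance 1: (row=0, col=3), (row=0, col=5), (row=1, col=4)
  Distance 2: (row=0, col=2), (row=0, col=6), (row=1, col=3), (row=1, col=5), (row=2, col=4)
  Distance 3: (row=0, col=1), (row=0, col=7), (row=1, col=2), (row=1, col=6), (row=2, col=3), (row=2, col=5), (row=3, col=4)
  Distance 4: (row=0, col=0), (row=1, col=1), (row=1, col=7), (row=2, col=2), (row=2, col=6), (row=3, col=3), (row=3, col=5), (row=4, col=4)
  Distance 5: (row=1, col=0), (row=2, col=1), (row=2, col=7), (row=3, col=2), (row=3, col=6), (row=4, col=3), (row=4, col=5), (row=5, col=4)
  Distance 6: (row=2, col=0), (row=3, col=1), (row=3, col=7), (row=4, col=2), (row=4, col=6), (row=5, col=3), (row=5, col=5), (row=6, col=4)
  Distance 7: (row=3, col=0), (row=4, col=1), (row=4, col=7), (row=5, col=2), (row=5, col=6), (row=6, col=3), (row=6, col=5), (row=7, col=4)
  Distance 8: (row=4, col=0), (row=5, col=1), (row=5, col=7), (row=6, col=2), (row=6, col=6), (row=7, col=3), (row=7, col=5), (row=8, col=4)
  Distance 9: (row=5, col=0), (row=6, col=1), (row=6, col=7), (row=7, col=2), (row=7, col=6), (row=8, col=3), (row=8, col=5)
  Distance 10: (row=6, col=0), (row=7, col=1), (row=7, col=7), (row=8, col=2), (row=8, col=6)
  Distance 11: (row=7, col=0), (row=8, col=1), (row=8, col=7)
  Distance 12: (row=8, col=0)
Total reachable: 72 (grid has 72 open cells total)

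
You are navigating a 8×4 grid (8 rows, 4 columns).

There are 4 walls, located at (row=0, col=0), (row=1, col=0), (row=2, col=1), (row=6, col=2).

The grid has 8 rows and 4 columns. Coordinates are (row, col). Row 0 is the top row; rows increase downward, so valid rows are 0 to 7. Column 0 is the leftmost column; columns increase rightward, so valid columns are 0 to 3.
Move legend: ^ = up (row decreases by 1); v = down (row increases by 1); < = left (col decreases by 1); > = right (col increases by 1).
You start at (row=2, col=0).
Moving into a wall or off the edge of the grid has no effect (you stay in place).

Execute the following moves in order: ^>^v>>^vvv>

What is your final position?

Answer: Final position: (row=5, col=3)

Derivation:
Start: (row=2, col=0)
  ^ (up): blocked, stay at (row=2, col=0)
  > (right): blocked, stay at (row=2, col=0)
  ^ (up): blocked, stay at (row=2, col=0)
  v (down): (row=2, col=0) -> (row=3, col=0)
  > (right): (row=3, col=0) -> (row=3, col=1)
  > (right): (row=3, col=1) -> (row=3, col=2)
  ^ (up): (row=3, col=2) -> (row=2, col=2)
  v (down): (row=2, col=2) -> (row=3, col=2)
  v (down): (row=3, col=2) -> (row=4, col=2)
  v (down): (row=4, col=2) -> (row=5, col=2)
  > (right): (row=5, col=2) -> (row=5, col=3)
Final: (row=5, col=3)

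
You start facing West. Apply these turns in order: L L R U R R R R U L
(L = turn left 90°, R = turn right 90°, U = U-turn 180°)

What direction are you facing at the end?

Start: West
  L (left (90° counter-clockwise)) -> South
  L (left (90° counter-clockwise)) -> East
  R (right (90° clockwise)) -> South
  U (U-turn (180°)) -> North
  R (right (90° clockwise)) -> East
  R (right (90° clockwise)) -> South
  R (right (90° clockwise)) -> West
  R (right (90° clockwise)) -> North
  U (U-turn (180°)) -> South
  L (left (90° counter-clockwise)) -> East
Final: East

Answer: Final heading: East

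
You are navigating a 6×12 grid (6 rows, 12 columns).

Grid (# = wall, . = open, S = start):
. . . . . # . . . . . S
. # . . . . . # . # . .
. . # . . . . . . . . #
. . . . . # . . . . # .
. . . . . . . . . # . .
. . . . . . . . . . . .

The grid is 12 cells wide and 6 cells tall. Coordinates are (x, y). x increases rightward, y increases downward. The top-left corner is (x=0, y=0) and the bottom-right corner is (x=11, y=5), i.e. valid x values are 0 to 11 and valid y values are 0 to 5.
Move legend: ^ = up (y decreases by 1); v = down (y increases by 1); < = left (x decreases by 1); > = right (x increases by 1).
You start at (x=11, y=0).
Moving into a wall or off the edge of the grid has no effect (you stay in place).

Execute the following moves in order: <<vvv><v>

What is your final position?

Answer: Final position: (x=10, y=0)

Derivation:
Start: (x=11, y=0)
  < (left): (x=11, y=0) -> (x=10, y=0)
  < (left): (x=10, y=0) -> (x=9, y=0)
  [×3]v (down): blocked, stay at (x=9, y=0)
  > (right): (x=9, y=0) -> (x=10, y=0)
  < (left): (x=10, y=0) -> (x=9, y=0)
  v (down): blocked, stay at (x=9, y=0)
  > (right): (x=9, y=0) -> (x=10, y=0)
Final: (x=10, y=0)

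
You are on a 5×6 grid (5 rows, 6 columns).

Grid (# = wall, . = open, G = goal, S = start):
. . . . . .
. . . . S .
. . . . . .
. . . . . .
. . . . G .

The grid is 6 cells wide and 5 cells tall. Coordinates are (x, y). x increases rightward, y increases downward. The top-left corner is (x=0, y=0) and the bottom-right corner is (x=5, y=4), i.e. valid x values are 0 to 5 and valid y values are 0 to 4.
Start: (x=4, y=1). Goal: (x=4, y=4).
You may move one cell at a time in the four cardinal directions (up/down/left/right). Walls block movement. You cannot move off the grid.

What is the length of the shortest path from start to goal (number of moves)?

Answer: Shortest path length: 3

Derivation:
BFS from (x=4, y=1) until reaching (x=4, y=4):
  Distance 0: (x=4, y=1)
  Distance 1: (x=4, y=0), (x=3, y=1), (x=5, y=1), (x=4, y=2)
  Distance 2: (x=3, y=0), (x=5, y=0), (x=2, y=1), (x=3, y=2), (x=5, y=2), (x=4, y=3)
  Distance 3: (x=2, y=0), (x=1, y=1), (x=2, y=2), (x=3, y=3), (x=5, y=3), (x=4, y=4)  <- goal reached here
One shortest path (3 moves): (x=4, y=1) -> (x=4, y=2) -> (x=4, y=3) -> (x=4, y=4)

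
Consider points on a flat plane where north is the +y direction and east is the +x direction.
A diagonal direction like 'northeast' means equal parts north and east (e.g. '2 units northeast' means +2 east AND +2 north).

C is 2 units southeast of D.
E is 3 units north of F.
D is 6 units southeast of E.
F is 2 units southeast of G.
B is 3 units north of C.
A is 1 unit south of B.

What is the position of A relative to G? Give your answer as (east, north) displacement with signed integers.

Answer: A is at (east=10, north=-5) relative to G.

Derivation:
Place G at the origin (east=0, north=0).
  F is 2 units southeast of G: delta (east=+2, north=-2); F at (east=2, north=-2).
  E is 3 units north of F: delta (east=+0, north=+3); E at (east=2, north=1).
  D is 6 units southeast of E: delta (east=+6, north=-6); D at (east=8, north=-5).
  C is 2 units southeast of D: delta (east=+2, north=-2); C at (east=10, north=-7).
  B is 3 units north of C: delta (east=+0, north=+3); B at (east=10, north=-4).
  A is 1 unit south of B: delta (east=+0, north=-1); A at (east=10, north=-5).
Therefore A relative to G: (east=10, north=-5).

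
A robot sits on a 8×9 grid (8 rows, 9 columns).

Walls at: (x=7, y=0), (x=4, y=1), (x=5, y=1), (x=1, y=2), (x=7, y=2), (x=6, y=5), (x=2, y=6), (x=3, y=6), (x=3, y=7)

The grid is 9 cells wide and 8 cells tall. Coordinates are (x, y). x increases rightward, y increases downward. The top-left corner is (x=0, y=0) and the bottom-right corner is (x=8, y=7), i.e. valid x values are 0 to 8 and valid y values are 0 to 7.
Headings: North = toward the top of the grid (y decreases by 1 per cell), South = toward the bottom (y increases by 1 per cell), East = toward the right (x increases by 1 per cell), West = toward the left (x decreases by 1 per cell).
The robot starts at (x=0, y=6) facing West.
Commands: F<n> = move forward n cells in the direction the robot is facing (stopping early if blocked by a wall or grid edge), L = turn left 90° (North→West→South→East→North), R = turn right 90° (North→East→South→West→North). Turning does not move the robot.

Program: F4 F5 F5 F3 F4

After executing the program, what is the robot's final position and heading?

Answer: Final position: (x=0, y=6), facing West

Derivation:
Start: (x=0, y=6), facing West
  F4: move forward 0/4 (blocked), now at (x=0, y=6)
  F5: move forward 0/5 (blocked), now at (x=0, y=6)
  F5: move forward 0/5 (blocked), now at (x=0, y=6)
  F3: move forward 0/3 (blocked), now at (x=0, y=6)
  F4: move forward 0/4 (blocked), now at (x=0, y=6)
Final: (x=0, y=6), facing West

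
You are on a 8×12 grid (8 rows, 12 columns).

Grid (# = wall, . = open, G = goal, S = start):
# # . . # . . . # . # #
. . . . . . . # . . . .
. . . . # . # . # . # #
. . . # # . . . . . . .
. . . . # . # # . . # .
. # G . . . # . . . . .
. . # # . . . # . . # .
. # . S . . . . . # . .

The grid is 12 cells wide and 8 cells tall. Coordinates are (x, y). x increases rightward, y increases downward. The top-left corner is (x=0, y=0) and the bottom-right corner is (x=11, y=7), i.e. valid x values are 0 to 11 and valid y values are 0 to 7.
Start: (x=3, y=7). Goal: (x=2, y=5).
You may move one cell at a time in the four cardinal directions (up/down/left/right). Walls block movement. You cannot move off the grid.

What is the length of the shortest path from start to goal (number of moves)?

BFS from (x=3, y=7) until reaching (x=2, y=5):
  Distance 0: (x=3, y=7)
  Distance 1: (x=2, y=7), (x=4, y=7)
  Distance 2: (x=4, y=6), (x=5, y=7)
  Distance 3: (x=4, y=5), (x=5, y=6), (x=6, y=7)
  Distance 4: (x=3, y=5), (x=5, y=5), (x=6, y=6), (x=7, y=7)
  Distance 5: (x=3, y=4), (x=5, y=4), (x=2, y=5), (x=8, y=7)  <- goal reached here
One shortest path (5 moves): (x=3, y=7) -> (x=4, y=7) -> (x=4, y=6) -> (x=4, y=5) -> (x=3, y=5) -> (x=2, y=5)

Answer: Shortest path length: 5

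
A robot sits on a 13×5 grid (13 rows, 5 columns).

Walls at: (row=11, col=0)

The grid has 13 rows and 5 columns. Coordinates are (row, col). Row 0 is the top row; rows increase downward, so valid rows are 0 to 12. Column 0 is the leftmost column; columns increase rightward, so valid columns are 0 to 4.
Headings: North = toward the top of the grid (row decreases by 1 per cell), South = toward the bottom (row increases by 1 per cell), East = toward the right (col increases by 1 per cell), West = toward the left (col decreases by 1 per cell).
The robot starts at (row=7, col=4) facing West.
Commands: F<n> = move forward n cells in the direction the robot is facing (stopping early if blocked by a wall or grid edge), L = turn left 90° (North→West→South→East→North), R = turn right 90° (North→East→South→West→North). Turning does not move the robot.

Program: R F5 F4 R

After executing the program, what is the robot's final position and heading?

Answer: Final position: (row=0, col=4), facing East

Derivation:
Start: (row=7, col=4), facing West
  R: turn right, now facing North
  F5: move forward 5, now at (row=2, col=4)
  F4: move forward 2/4 (blocked), now at (row=0, col=4)
  R: turn right, now facing East
Final: (row=0, col=4), facing East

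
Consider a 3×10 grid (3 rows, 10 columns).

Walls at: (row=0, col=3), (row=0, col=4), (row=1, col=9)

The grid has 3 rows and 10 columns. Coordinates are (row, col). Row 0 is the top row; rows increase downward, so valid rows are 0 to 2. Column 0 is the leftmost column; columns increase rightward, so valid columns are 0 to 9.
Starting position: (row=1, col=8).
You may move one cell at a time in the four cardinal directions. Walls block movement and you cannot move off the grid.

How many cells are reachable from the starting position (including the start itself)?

BFS flood-fill from (row=1, col=8):
  Distance 0: (row=1, col=8)
  Distance 1: (row=0, col=8), (row=1, col=7), (row=2, col=8)
  Distance 2: (row=0, col=7), (row=0, col=9), (row=1, col=6), (row=2, col=7), (row=2, col=9)
  Distance 3: (row=0, col=6), (row=1, col=5), (row=2, col=6)
  Distance 4: (row=0, col=5), (row=1, col=4), (row=2, col=5)
  Distance 5: (row=1, col=3), (row=2, col=4)
  Distance 6: (row=1, col=2), (row=2, col=3)
  Distance 7: (row=0, col=2), (row=1, col=1), (row=2, col=2)
  Distance 8: (row=0, col=1), (row=1, col=0), (row=2, col=1)
  Distance 9: (row=0, col=0), (row=2, col=0)
Total reachable: 27 (grid has 27 open cells total)

Answer: Reachable cells: 27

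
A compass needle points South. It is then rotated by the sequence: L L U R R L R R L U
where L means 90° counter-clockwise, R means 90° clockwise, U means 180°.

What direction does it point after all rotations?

Answer: Final heading: South

Derivation:
Start: South
  L (left (90° counter-clockwise)) -> East
  L (left (90° counter-clockwise)) -> North
  U (U-turn (180°)) -> South
  R (right (90° clockwise)) -> West
  R (right (90° clockwise)) -> North
  L (left (90° counter-clockwise)) -> West
  R (right (90° clockwise)) -> North
  R (right (90° clockwise)) -> East
  L (left (90° counter-clockwise)) -> North
  U (U-turn (180°)) -> South
Final: South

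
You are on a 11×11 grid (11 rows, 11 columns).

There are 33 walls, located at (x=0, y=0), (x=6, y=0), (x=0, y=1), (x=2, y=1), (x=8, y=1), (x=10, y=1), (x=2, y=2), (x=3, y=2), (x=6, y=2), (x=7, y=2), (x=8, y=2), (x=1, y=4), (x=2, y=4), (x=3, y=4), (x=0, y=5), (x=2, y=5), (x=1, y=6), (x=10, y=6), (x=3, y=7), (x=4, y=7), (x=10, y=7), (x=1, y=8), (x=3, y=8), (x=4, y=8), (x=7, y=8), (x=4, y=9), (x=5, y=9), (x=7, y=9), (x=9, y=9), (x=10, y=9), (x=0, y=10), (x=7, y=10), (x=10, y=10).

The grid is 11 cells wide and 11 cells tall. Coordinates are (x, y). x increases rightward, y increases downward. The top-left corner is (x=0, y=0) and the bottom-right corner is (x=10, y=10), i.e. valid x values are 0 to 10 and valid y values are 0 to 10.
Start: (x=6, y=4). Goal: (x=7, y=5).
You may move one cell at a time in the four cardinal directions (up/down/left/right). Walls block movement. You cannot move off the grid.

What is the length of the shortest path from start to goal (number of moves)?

BFS from (x=6, y=4) until reaching (x=7, y=5):
  Distance 0: (x=6, y=4)
  Distance 1: (x=6, y=3), (x=5, y=4), (x=7, y=4), (x=6, y=5)
  Distance 2: (x=5, y=3), (x=7, y=3), (x=4, y=4), (x=8, y=4), (x=5, y=5), (x=7, y=5), (x=6, y=6)  <- goal reached here
One shortest path (2 moves): (x=6, y=4) -> (x=7, y=4) -> (x=7, y=5)

Answer: Shortest path length: 2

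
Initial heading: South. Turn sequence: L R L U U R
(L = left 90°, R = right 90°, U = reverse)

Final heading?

Answer: Final heading: South

Derivation:
Start: South
  L (left (90° counter-clockwise)) -> East
  R (right (90° clockwise)) -> South
  L (left (90° counter-clockwise)) -> East
  U (U-turn (180°)) -> West
  U (U-turn (180°)) -> East
  R (right (90° clockwise)) -> South
Final: South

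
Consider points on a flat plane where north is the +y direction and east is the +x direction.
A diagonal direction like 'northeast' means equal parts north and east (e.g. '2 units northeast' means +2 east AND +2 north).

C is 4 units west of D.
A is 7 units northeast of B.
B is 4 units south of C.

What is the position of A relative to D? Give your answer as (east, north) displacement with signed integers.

Answer: A is at (east=3, north=3) relative to D.

Derivation:
Place D at the origin (east=0, north=0).
  C is 4 units west of D: delta (east=-4, north=+0); C at (east=-4, north=0).
  B is 4 units south of C: delta (east=+0, north=-4); B at (east=-4, north=-4).
  A is 7 units northeast of B: delta (east=+7, north=+7); A at (east=3, north=3).
Therefore A relative to D: (east=3, north=3).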